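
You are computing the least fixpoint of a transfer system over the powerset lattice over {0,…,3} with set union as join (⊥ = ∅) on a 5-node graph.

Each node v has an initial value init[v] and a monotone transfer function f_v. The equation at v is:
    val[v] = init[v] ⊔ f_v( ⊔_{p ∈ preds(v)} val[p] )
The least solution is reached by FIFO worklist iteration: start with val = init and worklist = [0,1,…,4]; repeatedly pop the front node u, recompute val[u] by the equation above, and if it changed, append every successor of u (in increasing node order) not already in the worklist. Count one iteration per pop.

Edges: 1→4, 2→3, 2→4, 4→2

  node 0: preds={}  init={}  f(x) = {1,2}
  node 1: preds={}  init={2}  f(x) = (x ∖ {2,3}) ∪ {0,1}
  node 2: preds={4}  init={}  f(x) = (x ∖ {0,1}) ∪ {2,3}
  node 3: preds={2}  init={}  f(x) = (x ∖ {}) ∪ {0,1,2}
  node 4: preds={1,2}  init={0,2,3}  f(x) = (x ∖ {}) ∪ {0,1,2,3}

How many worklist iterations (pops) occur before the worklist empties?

Worklist (6 pops):
  #1 pop 0: in={} → {1,2} (was {}); enqueue []
  #2 pop 1: in={} → {0,1,2} (was {2}); enqueue []
  #3 pop 2: in={0,2,3} → {2,3} (was {}); enqueue []
  #4 pop 3: in={2,3} → {0,1,2,3} (was {}); enqueue []
  #5 pop 4: in={0,1,2,3} → {0,1,2,3} (was {0,2,3}); enqueue [2]
  #6 pop 2: in={0,1,2,3} → {2,3} (no change)

Fixpoint:
  val[0] = {1,2}
  val[1] = {0,1,2}
  val[2] = {2,3}
  val[3] = {0,1,2,3}
  val[4] = {0,1,2,3}

6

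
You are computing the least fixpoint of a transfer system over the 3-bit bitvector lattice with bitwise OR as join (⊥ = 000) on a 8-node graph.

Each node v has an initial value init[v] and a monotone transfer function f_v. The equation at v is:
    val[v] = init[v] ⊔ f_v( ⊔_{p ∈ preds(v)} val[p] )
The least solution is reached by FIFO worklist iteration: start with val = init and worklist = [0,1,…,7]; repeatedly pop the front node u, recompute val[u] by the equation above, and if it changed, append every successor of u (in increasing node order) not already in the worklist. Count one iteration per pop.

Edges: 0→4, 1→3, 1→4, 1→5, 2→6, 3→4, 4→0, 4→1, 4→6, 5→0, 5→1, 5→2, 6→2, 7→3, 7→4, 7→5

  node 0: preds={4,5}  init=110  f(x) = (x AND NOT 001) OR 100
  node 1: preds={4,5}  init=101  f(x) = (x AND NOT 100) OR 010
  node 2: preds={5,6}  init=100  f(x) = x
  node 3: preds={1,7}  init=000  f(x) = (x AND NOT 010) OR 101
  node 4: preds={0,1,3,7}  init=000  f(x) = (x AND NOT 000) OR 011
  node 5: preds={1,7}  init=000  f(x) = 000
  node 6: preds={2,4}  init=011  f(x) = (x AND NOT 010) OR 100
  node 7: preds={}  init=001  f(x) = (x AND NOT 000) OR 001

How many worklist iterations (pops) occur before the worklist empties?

Worklist (11 pops):
  #1 pop 0: in=000 → 110 (no change)
  #2 pop 1: in=000 → 111 (was 101); enqueue []
  #3 pop 2: in=011 → 111 (was 100); enqueue []
  #4 pop 3: in=111 → 101 (was 000); enqueue []
  #5 pop 4: in=111 → 111 (was 000); enqueue [0,1]
  #6 pop 5: in=111 → 000 (no change)
  #7 pop 6: in=111 → 111 (was 011); enqueue [2]
  #8 pop 7: in=000 → 001 (no change)
  #9 pop 0: in=111 → 110 (no change)
  #10 pop 1: in=111 → 111 (no change)
  #11 pop 2: in=111 → 111 (no change)

Fixpoint:
  val[0] = 110
  val[1] = 111
  val[2] = 111
  val[3] = 101
  val[4] = 111
  val[5] = 000
  val[6] = 111
  val[7] = 001

11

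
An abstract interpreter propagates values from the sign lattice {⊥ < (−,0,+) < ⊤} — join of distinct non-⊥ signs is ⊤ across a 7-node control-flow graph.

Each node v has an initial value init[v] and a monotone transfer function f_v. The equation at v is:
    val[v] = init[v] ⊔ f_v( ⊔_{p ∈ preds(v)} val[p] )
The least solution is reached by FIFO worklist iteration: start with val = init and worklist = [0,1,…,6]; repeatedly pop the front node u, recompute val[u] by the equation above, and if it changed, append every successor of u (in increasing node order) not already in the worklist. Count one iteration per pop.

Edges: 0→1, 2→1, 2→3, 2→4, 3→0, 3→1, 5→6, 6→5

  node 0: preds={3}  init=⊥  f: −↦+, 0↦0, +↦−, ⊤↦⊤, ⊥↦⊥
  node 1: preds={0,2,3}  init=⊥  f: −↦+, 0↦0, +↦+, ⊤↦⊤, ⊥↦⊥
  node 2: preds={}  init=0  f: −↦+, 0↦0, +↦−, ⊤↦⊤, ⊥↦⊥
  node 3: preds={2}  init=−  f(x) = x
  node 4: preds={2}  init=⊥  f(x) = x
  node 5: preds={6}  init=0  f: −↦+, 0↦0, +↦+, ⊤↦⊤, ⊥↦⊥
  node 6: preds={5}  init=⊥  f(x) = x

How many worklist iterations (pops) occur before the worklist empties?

10

Trace (10 dequeues):
  [1] u=0 | in − | out + | prev ⊥ | push {}
  [2] u=1 | in ⊤ | out ⊤ | prev ⊥ | push {}
  [3] u=2 | in ⊥ | out 0 | ==
  [4] u=3 | in 0 | out ⊤ | prev − | push {0,1}
  [5] u=4 | in 0 | out 0 | prev ⊥ | push {}
  [6] u=5 | in ⊥ | out 0 | ==
  [7] u=6 | in 0 | out 0 | prev ⊥ | push {5}
  [8] u=0 | in ⊤ | out ⊤ | prev + | push {}
  [9] u=1 | in ⊤ | out ⊤ | ==
  [10] u=5 | in 0 | out 0 | ==

Converged values:
  [0] ⊤
  [1] ⊤
  [2] 0
  [3] ⊤
  [4] 0
  [5] 0
  [6] 0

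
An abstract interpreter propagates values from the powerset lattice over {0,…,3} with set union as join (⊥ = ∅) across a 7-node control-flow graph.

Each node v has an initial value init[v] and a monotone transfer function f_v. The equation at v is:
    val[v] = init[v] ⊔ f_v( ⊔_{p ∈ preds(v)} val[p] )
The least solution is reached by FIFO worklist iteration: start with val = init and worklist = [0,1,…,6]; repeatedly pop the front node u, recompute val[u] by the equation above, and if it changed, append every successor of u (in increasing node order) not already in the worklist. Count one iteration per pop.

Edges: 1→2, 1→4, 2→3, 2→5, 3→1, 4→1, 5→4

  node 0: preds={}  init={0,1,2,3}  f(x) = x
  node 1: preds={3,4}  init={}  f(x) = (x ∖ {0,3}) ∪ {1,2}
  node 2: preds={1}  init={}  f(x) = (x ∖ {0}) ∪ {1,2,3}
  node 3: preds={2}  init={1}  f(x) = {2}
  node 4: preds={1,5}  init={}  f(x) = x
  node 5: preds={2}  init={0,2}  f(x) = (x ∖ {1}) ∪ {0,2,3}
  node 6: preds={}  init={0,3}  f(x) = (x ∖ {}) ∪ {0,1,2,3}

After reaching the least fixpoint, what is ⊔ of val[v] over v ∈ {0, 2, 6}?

{0,1,2,3}

Worklist (10 pops):
  #1 pop 0: in={} → {0,1,2,3} (no change)
  #2 pop 1: in={1} → {1,2} (was {}); enqueue []
  #3 pop 2: in={1,2} → {1,2,3} (was {}); enqueue []
  #4 pop 3: in={1,2,3} → {1,2} (was {1}); enqueue [1]
  #5 pop 4: in={0,1,2} → {0,1,2} (was {}); enqueue []
  #6 pop 5: in={1,2,3} → {0,2,3} (was {0,2}); enqueue [4]
  #7 pop 6: in={} → {0,1,2,3} (was {0,3}); enqueue []
  #8 pop 1: in={0,1,2} → {1,2} (no change)
  #9 pop 4: in={0,1,2,3} → {0,1,2,3} (was {0,1,2}); enqueue [1]
  #10 pop 1: in={0,1,2,3} → {1,2} (no change)

Fixpoint:
  val[0] = {0,1,2,3}
  val[1] = {1,2}
  val[2] = {1,2,3}
  val[3] = {1,2}
  val[4] = {0,1,2,3}
  val[5] = {0,2,3}
  val[6] = {0,1,2,3}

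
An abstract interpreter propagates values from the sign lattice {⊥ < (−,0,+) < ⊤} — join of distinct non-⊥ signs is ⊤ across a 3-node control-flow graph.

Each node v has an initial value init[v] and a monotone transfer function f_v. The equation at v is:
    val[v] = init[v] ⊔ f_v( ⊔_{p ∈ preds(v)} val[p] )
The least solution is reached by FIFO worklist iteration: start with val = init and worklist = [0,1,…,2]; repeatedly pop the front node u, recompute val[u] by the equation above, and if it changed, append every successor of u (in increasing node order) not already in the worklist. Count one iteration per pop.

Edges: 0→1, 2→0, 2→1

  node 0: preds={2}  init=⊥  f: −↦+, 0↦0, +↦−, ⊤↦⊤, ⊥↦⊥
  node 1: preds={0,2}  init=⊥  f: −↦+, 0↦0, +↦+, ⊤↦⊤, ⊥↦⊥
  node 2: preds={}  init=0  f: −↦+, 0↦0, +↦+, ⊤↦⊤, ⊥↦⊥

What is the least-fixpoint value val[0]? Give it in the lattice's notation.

0

Worklist (3 pops):
  #1 pop 0: in=0 → 0 (was ⊥); enqueue []
  #2 pop 1: in=0 → 0 (was ⊥); enqueue []
  #3 pop 2: in=⊥ → 0 (no change)

Fixpoint:
  val[0] = 0
  val[1] = 0
  val[2] = 0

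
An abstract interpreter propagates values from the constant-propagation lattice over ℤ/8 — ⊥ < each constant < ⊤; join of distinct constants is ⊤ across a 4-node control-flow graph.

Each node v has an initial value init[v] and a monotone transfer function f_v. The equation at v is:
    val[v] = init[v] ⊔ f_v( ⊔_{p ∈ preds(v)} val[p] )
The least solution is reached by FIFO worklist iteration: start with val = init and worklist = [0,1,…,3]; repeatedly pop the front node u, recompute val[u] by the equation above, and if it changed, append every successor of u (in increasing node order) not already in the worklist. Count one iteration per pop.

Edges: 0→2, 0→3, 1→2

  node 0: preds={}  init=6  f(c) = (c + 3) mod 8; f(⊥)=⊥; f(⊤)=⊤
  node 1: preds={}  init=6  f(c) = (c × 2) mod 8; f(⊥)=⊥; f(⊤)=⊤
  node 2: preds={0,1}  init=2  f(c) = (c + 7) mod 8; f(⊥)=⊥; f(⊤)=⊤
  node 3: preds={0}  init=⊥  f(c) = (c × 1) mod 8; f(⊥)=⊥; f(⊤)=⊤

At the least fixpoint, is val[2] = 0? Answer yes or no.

Trace (4 dequeues):
  [1] u=0 | in ⊥ | out 6 | ==
  [2] u=1 | in ⊥ | out 6 | ==
  [3] u=2 | in 6 | out ⊤ | prev 2 | push {}
  [4] u=3 | in 6 | out 6 | prev ⊥ | push {}

Converged values:
  [0] 6
  [1] 6
  [2] ⊤
  [3] 6

no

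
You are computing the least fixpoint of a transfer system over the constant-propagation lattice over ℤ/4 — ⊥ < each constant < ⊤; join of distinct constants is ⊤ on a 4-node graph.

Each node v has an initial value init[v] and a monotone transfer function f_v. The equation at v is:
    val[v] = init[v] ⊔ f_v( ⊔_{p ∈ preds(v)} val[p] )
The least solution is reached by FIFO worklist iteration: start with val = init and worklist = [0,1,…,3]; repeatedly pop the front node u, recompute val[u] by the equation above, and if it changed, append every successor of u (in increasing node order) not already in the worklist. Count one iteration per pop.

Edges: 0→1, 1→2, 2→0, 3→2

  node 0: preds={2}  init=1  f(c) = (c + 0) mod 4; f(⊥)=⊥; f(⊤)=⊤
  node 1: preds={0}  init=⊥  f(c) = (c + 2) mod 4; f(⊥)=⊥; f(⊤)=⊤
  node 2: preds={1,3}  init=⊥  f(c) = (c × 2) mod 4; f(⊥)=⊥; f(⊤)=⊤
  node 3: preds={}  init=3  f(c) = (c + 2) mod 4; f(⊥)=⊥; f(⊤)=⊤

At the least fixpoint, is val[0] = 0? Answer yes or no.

no

Iteration log — 8 steps:
  step 1. node 0  ⊔preds=⊥  new=1  stable
  step 2. node 1  ⊔preds=1  new=3  old=⊥  +wl: 
  step 3. node 2  ⊔preds=3  new=2  old=⊥  +wl: 0
  step 4. node 3  ⊔preds=⊥  new=3  stable
  step 5. node 0  ⊔preds=2  new=⊤  old=1  +wl: 1
  step 6. node 1  ⊔preds=⊤  new=⊤  old=3  +wl: 2
  step 7. node 2  ⊔preds=⊤  new=⊤  old=2  +wl: 0
  step 8. node 0  ⊔preds=⊤  new=⊤  stable

Least fixpoint reached:
  node 0: ⊤
  node 1: ⊤
  node 2: ⊤
  node 3: 3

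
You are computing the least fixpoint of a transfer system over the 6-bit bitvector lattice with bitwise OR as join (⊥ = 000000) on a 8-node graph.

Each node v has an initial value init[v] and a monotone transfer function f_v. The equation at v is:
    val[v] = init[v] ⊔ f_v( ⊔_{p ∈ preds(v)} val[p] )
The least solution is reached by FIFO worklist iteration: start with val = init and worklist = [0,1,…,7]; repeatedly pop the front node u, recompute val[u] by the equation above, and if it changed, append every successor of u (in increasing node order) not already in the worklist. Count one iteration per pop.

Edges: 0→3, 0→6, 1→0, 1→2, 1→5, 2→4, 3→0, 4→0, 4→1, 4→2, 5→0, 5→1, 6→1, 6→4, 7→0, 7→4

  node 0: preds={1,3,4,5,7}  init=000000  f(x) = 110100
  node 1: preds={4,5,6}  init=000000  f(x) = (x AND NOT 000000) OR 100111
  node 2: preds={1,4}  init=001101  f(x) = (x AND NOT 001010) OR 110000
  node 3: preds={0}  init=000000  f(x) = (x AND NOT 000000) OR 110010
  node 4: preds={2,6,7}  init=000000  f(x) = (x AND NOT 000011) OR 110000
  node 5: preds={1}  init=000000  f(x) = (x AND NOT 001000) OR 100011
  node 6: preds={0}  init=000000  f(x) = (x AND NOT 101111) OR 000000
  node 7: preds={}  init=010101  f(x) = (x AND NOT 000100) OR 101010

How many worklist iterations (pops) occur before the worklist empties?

Trace (16 dequeues):
  [1] u=0 | in 010101 | out 110100 | prev 000000 | push {}
  [2] u=1 | in 000000 | out 100111 | prev 000000 | push {0}
  [3] u=2 | in 100111 | out 111101 | prev 001101 | push {}
  [4] u=3 | in 110100 | out 110110 | prev 000000 | push {}
  [5] u=4 | in 111101 | out 111100 | prev 000000 | push {1,2}
  [6] u=5 | in 100111 | out 100111 | prev 000000 | push {}
  [7] u=6 | in 110100 | out 010000 | prev 000000 | push {4}
  [8] u=7 | in 000000 | out 111111 | prev 010101 | push {}
  [9] u=0 | in 111111 | out 110100 | ==
  [10] u=1 | in 111111 | out 111111 | prev 100111 | push {0,5}
  [11] u=2 | in 111111 | out 111101 | ==
  [12] u=4 | in 111111 | out 111100 | ==
  [13] u=0 | in 111111 | out 110100 | ==
  [14] u=5 | in 111111 | out 110111 | prev 100111 | push {0,1}
  [15] u=0 | in 111111 | out 110100 | ==
  [16] u=1 | in 111111 | out 111111 | ==

Converged values:
  [0] 110100
  [1] 111111
  [2] 111101
  [3] 110110
  [4] 111100
  [5] 110111
  [6] 010000
  [7] 111111

16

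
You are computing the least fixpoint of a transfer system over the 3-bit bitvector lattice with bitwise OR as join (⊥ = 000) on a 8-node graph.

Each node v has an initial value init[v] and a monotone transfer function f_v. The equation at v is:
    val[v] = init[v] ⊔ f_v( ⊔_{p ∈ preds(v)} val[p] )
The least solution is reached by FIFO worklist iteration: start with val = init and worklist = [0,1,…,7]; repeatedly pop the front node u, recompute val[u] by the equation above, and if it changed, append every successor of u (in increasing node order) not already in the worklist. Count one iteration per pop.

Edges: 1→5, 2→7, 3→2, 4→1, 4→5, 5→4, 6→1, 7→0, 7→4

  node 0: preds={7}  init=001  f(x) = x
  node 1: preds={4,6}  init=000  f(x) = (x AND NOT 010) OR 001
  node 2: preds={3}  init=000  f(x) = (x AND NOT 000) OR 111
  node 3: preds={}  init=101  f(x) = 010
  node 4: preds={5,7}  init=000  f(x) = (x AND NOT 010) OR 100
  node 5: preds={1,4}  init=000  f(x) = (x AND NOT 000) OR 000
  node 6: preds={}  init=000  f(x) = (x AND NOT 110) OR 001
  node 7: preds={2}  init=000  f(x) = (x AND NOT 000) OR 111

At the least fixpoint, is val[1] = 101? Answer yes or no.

Iteration log — 14 steps:
  step 1. node 0  ⊔preds=000  new=001  stable
  step 2. node 1  ⊔preds=000  new=001  old=000  +wl: 
  step 3. node 2  ⊔preds=101  new=111  old=000  +wl: 
  step 4. node 3  ⊔preds=000  new=111  old=101  +wl: 2
  step 5. node 4  ⊔preds=000  new=100  old=000  +wl: 1
  step 6. node 5  ⊔preds=101  new=101  old=000  +wl: 4
  step 7. node 6  ⊔preds=000  new=001  old=000  +wl: 
  step 8. node 7  ⊔preds=111  new=111  old=000  +wl: 0
  step 9. node 2  ⊔preds=111  new=111  stable
  step 10. node 1  ⊔preds=101  new=101  old=001  +wl: 5
  step 11. node 4  ⊔preds=111  new=101  old=100  +wl: 1
  step 12. node 0  ⊔preds=111  new=111  old=001  +wl: 
  step 13. node 5  ⊔preds=101  new=101  stable
  step 14. node 1  ⊔preds=101  new=101  stable

Least fixpoint reached:
  node 0: 111
  node 1: 101
  node 2: 111
  node 3: 111
  node 4: 101
  node 5: 101
  node 6: 001
  node 7: 111

yes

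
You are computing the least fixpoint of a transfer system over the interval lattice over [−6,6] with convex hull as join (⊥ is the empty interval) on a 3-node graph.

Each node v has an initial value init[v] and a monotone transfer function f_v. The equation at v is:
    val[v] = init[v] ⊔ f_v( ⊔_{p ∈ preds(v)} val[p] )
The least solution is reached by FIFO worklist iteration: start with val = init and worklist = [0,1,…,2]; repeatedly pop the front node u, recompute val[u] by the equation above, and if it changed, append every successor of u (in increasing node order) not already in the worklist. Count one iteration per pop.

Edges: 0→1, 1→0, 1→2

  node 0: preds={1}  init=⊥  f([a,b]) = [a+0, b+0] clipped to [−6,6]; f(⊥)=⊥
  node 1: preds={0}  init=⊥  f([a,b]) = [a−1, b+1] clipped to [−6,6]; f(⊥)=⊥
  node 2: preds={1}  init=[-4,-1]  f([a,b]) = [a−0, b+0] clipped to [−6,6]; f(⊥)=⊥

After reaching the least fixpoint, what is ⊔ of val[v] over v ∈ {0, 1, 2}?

Worklist (3 pops):
  #1 pop 0: in=⊥ → ⊥ (no change)
  #2 pop 1: in=⊥ → ⊥ (no change)
  #3 pop 2: in=⊥ → [-4,-1] (no change)

Fixpoint:
  val[0] = ⊥
  val[1] = ⊥
  val[2] = [-4,-1]

[-4,-1]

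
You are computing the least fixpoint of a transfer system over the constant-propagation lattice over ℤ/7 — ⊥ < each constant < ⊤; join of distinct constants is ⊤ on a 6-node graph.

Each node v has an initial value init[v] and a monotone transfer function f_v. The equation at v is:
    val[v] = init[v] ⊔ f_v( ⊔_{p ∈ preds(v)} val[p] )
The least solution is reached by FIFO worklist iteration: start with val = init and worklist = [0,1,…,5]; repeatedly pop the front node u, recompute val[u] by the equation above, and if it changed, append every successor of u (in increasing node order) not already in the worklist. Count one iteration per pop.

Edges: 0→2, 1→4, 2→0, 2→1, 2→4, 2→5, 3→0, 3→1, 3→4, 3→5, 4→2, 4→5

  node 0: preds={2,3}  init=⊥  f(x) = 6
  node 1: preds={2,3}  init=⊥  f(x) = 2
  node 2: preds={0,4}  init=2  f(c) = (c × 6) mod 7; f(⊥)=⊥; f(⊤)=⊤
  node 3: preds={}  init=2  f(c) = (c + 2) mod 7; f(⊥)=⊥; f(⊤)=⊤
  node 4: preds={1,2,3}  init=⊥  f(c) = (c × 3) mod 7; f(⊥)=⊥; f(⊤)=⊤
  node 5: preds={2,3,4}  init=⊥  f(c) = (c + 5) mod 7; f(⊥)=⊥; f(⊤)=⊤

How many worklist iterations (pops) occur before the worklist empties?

Trace (9 dequeues):
  [1] u=0 | in 2 | out 6 | prev ⊥ | push {}
  [2] u=1 | in 2 | out 2 | prev ⊥ | push {}
  [3] u=2 | in 6 | out ⊤ | prev 2 | push {0,1}
  [4] u=3 | in ⊥ | out 2 | ==
  [5] u=4 | in ⊤ | out ⊤ | prev ⊥ | push {2}
  [6] u=5 | in ⊤ | out ⊤ | prev ⊥ | push {}
  [7] u=0 | in ⊤ | out 6 | ==
  [8] u=1 | in ⊤ | out 2 | ==
  [9] u=2 | in ⊤ | out ⊤ | ==

Converged values:
  [0] 6
  [1] 2
  [2] ⊤
  [3] 2
  [4] ⊤
  [5] ⊤

9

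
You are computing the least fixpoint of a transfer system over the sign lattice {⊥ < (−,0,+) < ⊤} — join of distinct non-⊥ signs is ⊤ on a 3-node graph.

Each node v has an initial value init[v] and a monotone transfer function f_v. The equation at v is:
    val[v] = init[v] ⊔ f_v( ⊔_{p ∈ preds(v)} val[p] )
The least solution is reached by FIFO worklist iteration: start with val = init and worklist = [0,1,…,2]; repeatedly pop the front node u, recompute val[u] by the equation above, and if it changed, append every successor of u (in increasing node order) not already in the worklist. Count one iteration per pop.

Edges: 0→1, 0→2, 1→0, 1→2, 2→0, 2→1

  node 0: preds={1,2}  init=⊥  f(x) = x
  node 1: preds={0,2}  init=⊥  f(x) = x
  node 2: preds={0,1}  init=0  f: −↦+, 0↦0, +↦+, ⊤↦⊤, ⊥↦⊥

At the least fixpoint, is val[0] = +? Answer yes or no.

no

Iteration log — 4 steps:
  step 1. node 0  ⊔preds=0  new=0  old=⊥  +wl: 
  step 2. node 1  ⊔preds=0  new=0  old=⊥  +wl: 0
  step 3. node 2  ⊔preds=0  new=0  stable
  step 4. node 0  ⊔preds=0  new=0  stable

Least fixpoint reached:
  node 0: 0
  node 1: 0
  node 2: 0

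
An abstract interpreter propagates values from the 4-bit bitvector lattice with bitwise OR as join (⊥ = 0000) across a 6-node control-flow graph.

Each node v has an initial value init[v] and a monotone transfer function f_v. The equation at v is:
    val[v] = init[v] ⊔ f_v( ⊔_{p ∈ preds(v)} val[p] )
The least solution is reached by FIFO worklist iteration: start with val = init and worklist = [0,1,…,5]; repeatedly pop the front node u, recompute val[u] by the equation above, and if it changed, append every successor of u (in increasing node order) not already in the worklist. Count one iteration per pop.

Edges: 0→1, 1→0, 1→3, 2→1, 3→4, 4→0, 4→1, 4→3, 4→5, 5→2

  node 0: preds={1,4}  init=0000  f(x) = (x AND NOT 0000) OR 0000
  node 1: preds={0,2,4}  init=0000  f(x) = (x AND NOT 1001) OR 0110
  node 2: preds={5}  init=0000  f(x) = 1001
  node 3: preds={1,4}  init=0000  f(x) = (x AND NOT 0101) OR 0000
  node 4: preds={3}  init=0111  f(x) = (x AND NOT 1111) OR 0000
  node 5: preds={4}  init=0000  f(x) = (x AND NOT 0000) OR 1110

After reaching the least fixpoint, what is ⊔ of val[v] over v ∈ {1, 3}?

0110

Trace (9 dequeues):
  [1] u=0 | in 0111 | out 0111 | prev 0000 | push {}
  [2] u=1 | in 0111 | out 0110 | prev 0000 | push {0}
  [3] u=2 | in 0000 | out 1001 | prev 0000 | push {1}
  [4] u=3 | in 0111 | out 0010 | prev 0000 | push {}
  [5] u=4 | in 0010 | out 0111 | ==
  [6] u=5 | in 0111 | out 1111 | prev 0000 | push {2}
  [7] u=0 | in 0111 | out 0111 | ==
  [8] u=1 | in 1111 | out 0110 | ==
  [9] u=2 | in 1111 | out 1001 | ==

Converged values:
  [0] 0111
  [1] 0110
  [2] 1001
  [3] 0010
  [4] 0111
  [5] 1111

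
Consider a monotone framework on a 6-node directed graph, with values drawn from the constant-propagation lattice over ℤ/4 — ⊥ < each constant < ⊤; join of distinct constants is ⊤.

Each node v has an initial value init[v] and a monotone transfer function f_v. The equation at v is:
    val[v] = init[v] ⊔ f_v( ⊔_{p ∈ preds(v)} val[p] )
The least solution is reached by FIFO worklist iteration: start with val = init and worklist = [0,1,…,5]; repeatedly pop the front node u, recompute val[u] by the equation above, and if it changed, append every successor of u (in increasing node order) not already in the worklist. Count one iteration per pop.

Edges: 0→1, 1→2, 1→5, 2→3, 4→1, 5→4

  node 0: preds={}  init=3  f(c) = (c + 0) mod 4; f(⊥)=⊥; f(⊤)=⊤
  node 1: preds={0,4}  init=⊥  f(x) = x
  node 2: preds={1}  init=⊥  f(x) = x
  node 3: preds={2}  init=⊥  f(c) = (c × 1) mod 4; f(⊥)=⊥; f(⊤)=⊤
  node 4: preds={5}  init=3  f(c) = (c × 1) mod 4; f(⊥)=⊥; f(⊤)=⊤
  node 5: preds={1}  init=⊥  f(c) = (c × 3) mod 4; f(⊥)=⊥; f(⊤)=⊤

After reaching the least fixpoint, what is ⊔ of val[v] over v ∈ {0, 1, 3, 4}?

⊤

Iteration log — 12 steps:
  step 1. node 0  ⊔preds=⊥  new=3  stable
  step 2. node 1  ⊔preds=3  new=3  old=⊥  +wl: 
  step 3. node 2  ⊔preds=3  new=3  old=⊥  +wl: 
  step 4. node 3  ⊔preds=3  new=3  old=⊥  +wl: 
  step 5. node 4  ⊔preds=⊥  new=3  stable
  step 6. node 5  ⊔preds=3  new=1  old=⊥  +wl: 4
  step 7. node 4  ⊔preds=1  new=⊤  old=3  +wl: 1
  step 8. node 1  ⊔preds=⊤  new=⊤  old=3  +wl: 2,5
  step 9. node 2  ⊔preds=⊤  new=⊤  old=3  +wl: 3
  step 10. node 5  ⊔preds=⊤  new=⊤  old=1  +wl: 4
  step 11. node 3  ⊔preds=⊤  new=⊤  old=3  +wl: 
  step 12. node 4  ⊔preds=⊤  new=⊤  stable

Least fixpoint reached:
  node 0: 3
  node 1: ⊤
  node 2: ⊤
  node 3: ⊤
  node 4: ⊤
  node 5: ⊤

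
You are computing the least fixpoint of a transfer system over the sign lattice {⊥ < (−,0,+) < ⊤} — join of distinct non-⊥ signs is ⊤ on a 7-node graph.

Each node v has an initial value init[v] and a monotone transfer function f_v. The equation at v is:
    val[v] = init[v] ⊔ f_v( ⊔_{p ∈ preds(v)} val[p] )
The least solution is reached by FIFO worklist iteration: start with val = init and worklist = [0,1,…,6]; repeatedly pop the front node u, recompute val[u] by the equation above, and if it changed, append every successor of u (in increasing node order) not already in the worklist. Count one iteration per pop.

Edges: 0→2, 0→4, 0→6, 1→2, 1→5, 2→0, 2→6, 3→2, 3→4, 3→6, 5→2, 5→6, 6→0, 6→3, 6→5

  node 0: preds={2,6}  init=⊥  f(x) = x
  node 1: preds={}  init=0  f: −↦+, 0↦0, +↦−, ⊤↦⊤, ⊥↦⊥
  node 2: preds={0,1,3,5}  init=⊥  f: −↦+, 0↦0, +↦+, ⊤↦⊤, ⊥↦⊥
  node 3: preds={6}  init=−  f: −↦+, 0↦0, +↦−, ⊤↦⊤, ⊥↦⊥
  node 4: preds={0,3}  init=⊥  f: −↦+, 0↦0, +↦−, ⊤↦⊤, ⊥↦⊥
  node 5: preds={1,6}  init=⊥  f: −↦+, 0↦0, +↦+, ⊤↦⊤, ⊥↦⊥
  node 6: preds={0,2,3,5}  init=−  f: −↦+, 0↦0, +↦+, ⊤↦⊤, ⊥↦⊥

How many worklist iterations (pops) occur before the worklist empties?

13

Iteration log — 13 steps:
  step 1. node 0  ⊔preds=−  new=−  old=⊥  +wl: 
  step 2. node 1  ⊔preds=⊥  new=0  stable
  step 3. node 2  ⊔preds=⊤  new=⊤  old=⊥  +wl: 0
  step 4. node 3  ⊔preds=−  new=⊤  old=−  +wl: 2
  step 5. node 4  ⊔preds=⊤  new=⊤  old=⊥  +wl: 
  step 6. node 5  ⊔preds=⊤  new=⊤  old=⊥  +wl: 
  step 7. node 6  ⊔preds=⊤  new=⊤  old=−  +wl: 3,5
  step 8. node 0  ⊔preds=⊤  new=⊤  old=−  +wl: 4,6
  step 9. node 2  ⊔preds=⊤  new=⊤  stable
  step 10. node 3  ⊔preds=⊤  new=⊤  stable
  step 11. node 5  ⊔preds=⊤  new=⊤  stable
  step 12. node 4  ⊔preds=⊤  new=⊤  stable
  step 13. node 6  ⊔preds=⊤  new=⊤  stable

Least fixpoint reached:
  node 0: ⊤
  node 1: 0
  node 2: ⊤
  node 3: ⊤
  node 4: ⊤
  node 5: ⊤
  node 6: ⊤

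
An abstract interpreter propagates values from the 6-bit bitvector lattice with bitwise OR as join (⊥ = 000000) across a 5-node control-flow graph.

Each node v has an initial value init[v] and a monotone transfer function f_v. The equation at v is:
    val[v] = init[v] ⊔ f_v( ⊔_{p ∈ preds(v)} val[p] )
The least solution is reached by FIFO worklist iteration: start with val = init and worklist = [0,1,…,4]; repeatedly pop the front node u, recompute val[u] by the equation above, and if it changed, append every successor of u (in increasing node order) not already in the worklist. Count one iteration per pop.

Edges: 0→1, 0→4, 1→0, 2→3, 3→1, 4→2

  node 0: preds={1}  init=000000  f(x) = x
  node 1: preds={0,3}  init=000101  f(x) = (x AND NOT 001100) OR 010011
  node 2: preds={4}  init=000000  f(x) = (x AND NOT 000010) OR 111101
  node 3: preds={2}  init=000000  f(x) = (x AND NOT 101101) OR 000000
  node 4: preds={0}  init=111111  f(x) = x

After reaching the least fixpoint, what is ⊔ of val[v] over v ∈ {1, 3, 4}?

Iteration log — 8 steps:
  step 1. node 0  ⊔preds=000101  new=000101  old=000000  +wl: 
  step 2. node 1  ⊔preds=000101  new=010111  old=000101  +wl: 0
  step 3. node 2  ⊔preds=111111  new=111101  old=000000  +wl: 
  step 4. node 3  ⊔preds=111101  new=010000  old=000000  +wl: 1
  step 5. node 4  ⊔preds=000101  new=111111  stable
  step 6. node 0  ⊔preds=010111  new=010111  old=000101  +wl: 4
  step 7. node 1  ⊔preds=010111  new=010111  stable
  step 8. node 4  ⊔preds=010111  new=111111  stable

Least fixpoint reached:
  node 0: 010111
  node 1: 010111
  node 2: 111101
  node 3: 010000
  node 4: 111111

111111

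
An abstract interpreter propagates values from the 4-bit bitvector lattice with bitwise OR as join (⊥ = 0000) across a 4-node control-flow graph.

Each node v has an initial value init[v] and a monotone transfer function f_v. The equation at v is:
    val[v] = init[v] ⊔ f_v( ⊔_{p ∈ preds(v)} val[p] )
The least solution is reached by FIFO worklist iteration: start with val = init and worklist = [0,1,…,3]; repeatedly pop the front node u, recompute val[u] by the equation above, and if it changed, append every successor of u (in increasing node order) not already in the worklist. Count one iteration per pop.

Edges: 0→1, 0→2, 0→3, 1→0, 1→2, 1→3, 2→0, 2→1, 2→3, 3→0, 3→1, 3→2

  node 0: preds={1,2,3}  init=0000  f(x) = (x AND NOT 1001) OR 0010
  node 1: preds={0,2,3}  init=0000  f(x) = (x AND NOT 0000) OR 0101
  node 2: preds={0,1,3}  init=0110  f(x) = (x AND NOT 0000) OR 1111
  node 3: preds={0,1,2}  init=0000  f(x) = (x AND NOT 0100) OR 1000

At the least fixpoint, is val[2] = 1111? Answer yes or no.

Trace (9 dequeues):
  [1] u=0 | in 0110 | out 0110 | prev 0000 | push {}
  [2] u=1 | in 0110 | out 0111 | prev 0000 | push {0}
  [3] u=2 | in 0111 | out 1111 | prev 0110 | push {1}
  [4] u=3 | in 1111 | out 1011 | prev 0000 | push {2}
  [5] u=0 | in 1111 | out 0110 | ==
  [6] u=1 | in 1111 | out 1111 | prev 0111 | push {0,3}
  [7] u=2 | in 1111 | out 1111 | ==
  [8] u=0 | in 1111 | out 0110 | ==
  [9] u=3 | in 1111 | out 1011 | ==

Converged values:
  [0] 0110
  [1] 1111
  [2] 1111
  [3] 1011

yes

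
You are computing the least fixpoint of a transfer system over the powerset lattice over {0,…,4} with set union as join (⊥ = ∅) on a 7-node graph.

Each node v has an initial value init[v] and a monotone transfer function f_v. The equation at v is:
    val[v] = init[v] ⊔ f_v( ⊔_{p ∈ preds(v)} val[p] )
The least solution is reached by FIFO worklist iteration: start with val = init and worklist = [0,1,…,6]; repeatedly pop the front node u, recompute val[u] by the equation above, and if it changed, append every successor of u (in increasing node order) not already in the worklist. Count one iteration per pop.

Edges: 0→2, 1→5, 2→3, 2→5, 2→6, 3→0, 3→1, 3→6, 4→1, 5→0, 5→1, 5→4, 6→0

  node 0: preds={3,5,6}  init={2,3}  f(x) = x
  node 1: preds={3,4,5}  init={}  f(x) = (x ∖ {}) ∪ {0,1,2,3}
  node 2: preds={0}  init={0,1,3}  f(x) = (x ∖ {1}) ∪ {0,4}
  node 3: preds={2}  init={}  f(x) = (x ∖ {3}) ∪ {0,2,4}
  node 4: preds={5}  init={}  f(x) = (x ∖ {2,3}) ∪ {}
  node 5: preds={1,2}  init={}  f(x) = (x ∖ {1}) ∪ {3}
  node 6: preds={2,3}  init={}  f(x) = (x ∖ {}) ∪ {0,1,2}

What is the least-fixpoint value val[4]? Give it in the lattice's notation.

Worklist (13 pops):
  #1 pop 0: in={} → {2,3} (no change)
  #2 pop 1: in={} → {0,1,2,3} (was {}); enqueue []
  #3 pop 2: in={2,3} → {0,1,2,3,4} (was {0,1,3}); enqueue []
  #4 pop 3: in={0,1,2,3,4} → {0,1,2,4} (was {}); enqueue [0,1]
  #5 pop 4: in={} → {} (no change)
  #6 pop 5: in={0,1,2,3,4} → {0,2,3,4} (was {}); enqueue [4]
  #7 pop 6: in={0,1,2,3,4} → {0,1,2,3,4} (was {}); enqueue []
  #8 pop 0: in={0,1,2,3,4} → {0,1,2,3,4} (was {2,3}); enqueue [2]
  #9 pop 1: in={0,1,2,3,4} → {0,1,2,3,4} (was {0,1,2,3}); enqueue [5]
  #10 pop 4: in={0,2,3,4} → {0,4} (was {}); enqueue [1]
  #11 pop 2: in={0,1,2,3,4} → {0,1,2,3,4} (no change)
  #12 pop 5: in={0,1,2,3,4} → {0,2,3,4} (no change)
  #13 pop 1: in={0,1,2,3,4} → {0,1,2,3,4} (no change)

Fixpoint:
  val[0] = {0,1,2,3,4}
  val[1] = {0,1,2,3,4}
  val[2] = {0,1,2,3,4}
  val[3] = {0,1,2,4}
  val[4] = {0,4}
  val[5] = {0,2,3,4}
  val[6] = {0,1,2,3,4}

{0,4}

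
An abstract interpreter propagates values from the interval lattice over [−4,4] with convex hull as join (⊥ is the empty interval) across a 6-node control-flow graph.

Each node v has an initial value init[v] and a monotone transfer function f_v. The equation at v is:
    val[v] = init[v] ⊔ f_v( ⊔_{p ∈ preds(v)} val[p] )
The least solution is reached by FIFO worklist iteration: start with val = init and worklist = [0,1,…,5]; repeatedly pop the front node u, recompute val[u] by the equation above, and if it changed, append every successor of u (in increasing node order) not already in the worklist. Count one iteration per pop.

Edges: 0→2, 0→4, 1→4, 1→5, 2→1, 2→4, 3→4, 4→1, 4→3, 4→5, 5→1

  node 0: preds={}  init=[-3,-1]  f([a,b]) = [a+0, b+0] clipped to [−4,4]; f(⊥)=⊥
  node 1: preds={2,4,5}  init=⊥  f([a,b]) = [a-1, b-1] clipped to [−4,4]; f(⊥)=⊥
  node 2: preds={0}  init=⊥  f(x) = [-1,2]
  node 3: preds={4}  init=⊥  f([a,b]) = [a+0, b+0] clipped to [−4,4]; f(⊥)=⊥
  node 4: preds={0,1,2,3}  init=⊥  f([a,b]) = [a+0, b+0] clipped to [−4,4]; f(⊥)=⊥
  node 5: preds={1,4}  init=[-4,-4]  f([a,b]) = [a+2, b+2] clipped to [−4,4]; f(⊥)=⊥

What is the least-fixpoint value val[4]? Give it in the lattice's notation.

[-4,3]

Worklist (13 pops):
  #1 pop 0: in=⊥ → [-3,-1] (no change)
  #2 pop 1: in=[-4,-4] → [-4,-4] (was ⊥); enqueue []
  #3 pop 2: in=[-3,-1] → [-1,2] (was ⊥); enqueue [1]
  #4 pop 3: in=⊥ → ⊥ (no change)
  #5 pop 4: in=[-4,2] → [-4,2] (was ⊥); enqueue [3]
  #6 pop 5: in=[-4,2] → [-4,4] (was [-4,-4]); enqueue []
  #7 pop 1: in=[-4,4] → [-4,3] (was [-4,-4]); enqueue [4,5]
  #8 pop 3: in=[-4,2] → [-4,2] (was ⊥); enqueue []
  #9 pop 4: in=[-4,3] → [-4,3] (was [-4,2]); enqueue [1,3]
  #10 pop 5: in=[-4,3] → [-4,4] (no change)
  #11 pop 1: in=[-4,4] → [-4,3] (no change)
  #12 pop 3: in=[-4,3] → [-4,3] (was [-4,2]); enqueue [4]
  #13 pop 4: in=[-4,3] → [-4,3] (no change)

Fixpoint:
  val[0] = [-3,-1]
  val[1] = [-4,3]
  val[2] = [-1,2]
  val[3] = [-4,3]
  val[4] = [-4,3]
  val[5] = [-4,4]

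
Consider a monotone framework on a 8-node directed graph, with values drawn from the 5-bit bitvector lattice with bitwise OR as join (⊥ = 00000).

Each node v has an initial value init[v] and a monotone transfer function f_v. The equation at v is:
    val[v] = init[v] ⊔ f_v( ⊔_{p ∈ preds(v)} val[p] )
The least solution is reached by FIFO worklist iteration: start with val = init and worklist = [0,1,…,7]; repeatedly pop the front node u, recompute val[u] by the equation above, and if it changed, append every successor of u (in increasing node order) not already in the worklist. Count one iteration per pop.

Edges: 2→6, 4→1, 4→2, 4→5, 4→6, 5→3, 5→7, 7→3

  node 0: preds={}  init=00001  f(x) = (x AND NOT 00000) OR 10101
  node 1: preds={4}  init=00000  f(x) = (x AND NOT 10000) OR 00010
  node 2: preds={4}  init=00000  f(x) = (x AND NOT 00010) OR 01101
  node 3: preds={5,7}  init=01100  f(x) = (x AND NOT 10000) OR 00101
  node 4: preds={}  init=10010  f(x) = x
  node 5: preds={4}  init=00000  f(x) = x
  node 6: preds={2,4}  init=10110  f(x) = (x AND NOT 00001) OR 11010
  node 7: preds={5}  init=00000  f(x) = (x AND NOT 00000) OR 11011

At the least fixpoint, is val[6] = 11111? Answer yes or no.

Iteration log — 9 steps:
  step 1. node 0  ⊔preds=00000  new=10101  old=00001  +wl: 
  step 2. node 1  ⊔preds=10010  new=00010  old=00000  +wl: 
  step 3. node 2  ⊔preds=10010  new=11101  old=00000  +wl: 
  step 4. node 3  ⊔preds=00000  new=01101  old=01100  +wl: 
  step 5. node 4  ⊔preds=00000  new=10010  stable
  step 6. node 5  ⊔preds=10010  new=10010  old=00000  +wl: 3
  step 7. node 6  ⊔preds=11111  new=11110  old=10110  +wl: 
  step 8. node 7  ⊔preds=10010  new=11011  old=00000  +wl: 
  step 9. node 3  ⊔preds=11011  new=01111  old=01101  +wl: 

Least fixpoint reached:
  node 0: 10101
  node 1: 00010
  node 2: 11101
  node 3: 01111
  node 4: 10010
  node 5: 10010
  node 6: 11110
  node 7: 11011

no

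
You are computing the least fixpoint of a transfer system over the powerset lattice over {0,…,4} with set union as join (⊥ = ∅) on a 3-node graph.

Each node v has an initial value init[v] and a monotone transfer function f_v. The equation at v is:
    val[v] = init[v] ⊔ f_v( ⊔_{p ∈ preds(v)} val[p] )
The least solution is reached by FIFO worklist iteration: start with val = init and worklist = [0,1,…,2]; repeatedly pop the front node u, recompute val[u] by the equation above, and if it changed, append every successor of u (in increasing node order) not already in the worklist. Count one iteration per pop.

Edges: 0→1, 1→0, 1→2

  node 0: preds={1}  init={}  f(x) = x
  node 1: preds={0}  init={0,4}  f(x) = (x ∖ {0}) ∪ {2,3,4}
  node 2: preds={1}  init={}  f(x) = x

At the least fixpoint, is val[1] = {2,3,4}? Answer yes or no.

no

Iteration log — 5 steps:
  step 1. node 0  ⊔preds={0,4}  new={0,4}  old={}  +wl: 
  step 2. node 1  ⊔preds={0,4}  new={0,2,3,4}  old={0,4}  +wl: 0
  step 3. node 2  ⊔preds={0,2,3,4}  new={0,2,3,4}  old={}  +wl: 
  step 4. node 0  ⊔preds={0,2,3,4}  new={0,2,3,4}  old={0,4}  +wl: 1
  step 5. node 1  ⊔preds={0,2,3,4}  new={0,2,3,4}  stable

Least fixpoint reached:
  node 0: {0,2,3,4}
  node 1: {0,2,3,4}
  node 2: {0,2,3,4}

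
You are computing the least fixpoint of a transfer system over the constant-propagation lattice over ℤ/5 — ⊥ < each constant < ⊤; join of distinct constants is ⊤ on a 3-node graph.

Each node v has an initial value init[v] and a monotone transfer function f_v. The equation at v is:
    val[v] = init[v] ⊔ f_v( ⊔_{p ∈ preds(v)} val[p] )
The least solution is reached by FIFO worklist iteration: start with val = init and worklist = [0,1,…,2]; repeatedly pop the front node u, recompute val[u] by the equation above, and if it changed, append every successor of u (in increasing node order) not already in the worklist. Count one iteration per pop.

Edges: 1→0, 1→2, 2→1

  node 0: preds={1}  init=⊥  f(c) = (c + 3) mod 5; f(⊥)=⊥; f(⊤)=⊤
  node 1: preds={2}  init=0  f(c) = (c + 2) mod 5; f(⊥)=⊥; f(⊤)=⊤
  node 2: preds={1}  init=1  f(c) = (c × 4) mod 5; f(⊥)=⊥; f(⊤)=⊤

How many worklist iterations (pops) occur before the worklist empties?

5

Iteration log — 5 steps:
  step 1. node 0  ⊔preds=0  new=3  old=⊥  +wl: 
  step 2. node 1  ⊔preds=1  new=⊤  old=0  +wl: 0
  step 3. node 2  ⊔preds=⊤  new=⊤  old=1  +wl: 1
  step 4. node 0  ⊔preds=⊤  new=⊤  old=3  +wl: 
  step 5. node 1  ⊔preds=⊤  new=⊤  stable

Least fixpoint reached:
  node 0: ⊤
  node 1: ⊤
  node 2: ⊤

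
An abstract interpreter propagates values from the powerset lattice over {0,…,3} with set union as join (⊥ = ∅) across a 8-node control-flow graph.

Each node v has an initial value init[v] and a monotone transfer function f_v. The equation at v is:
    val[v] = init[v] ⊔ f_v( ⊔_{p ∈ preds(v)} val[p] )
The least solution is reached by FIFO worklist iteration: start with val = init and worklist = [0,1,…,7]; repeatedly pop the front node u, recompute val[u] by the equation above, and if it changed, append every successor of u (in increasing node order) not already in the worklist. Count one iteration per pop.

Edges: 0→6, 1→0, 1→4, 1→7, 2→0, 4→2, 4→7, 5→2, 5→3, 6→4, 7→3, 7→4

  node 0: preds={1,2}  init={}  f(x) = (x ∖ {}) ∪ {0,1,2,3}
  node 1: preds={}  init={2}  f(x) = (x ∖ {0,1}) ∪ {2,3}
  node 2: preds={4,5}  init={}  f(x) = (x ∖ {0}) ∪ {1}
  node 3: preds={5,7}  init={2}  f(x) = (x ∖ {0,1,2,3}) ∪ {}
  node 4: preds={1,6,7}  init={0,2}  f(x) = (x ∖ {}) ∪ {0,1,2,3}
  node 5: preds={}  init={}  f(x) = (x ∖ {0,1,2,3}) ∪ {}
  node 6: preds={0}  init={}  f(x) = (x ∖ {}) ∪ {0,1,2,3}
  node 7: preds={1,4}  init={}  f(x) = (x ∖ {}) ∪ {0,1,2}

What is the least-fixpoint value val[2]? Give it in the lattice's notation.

Iteration log — 13 steps:
  step 1. node 0  ⊔preds={2}  new={0,1,2,3}  old={}  +wl: 
  step 2. node 1  ⊔preds={}  new={2,3}  old={2}  +wl: 0
  step 3. node 2  ⊔preds={0,2}  new={1,2}  old={}  +wl: 
  step 4. node 3  ⊔preds={}  new={2}  stable
  step 5. node 4  ⊔preds={2,3}  new={0,1,2,3}  old={0,2}  +wl: 2
  step 6. node 5  ⊔preds={}  new={}  stable
  step 7. node 6  ⊔preds={0,1,2,3}  new={0,1,2,3}  old={}  +wl: 4
  step 8. node 7  ⊔preds={0,1,2,3}  new={0,1,2,3}  old={}  +wl: 3
  step 9. node 0  ⊔preds={1,2,3}  new={0,1,2,3}  stable
  step 10. node 2  ⊔preds={0,1,2,3}  new={1,2,3}  old={1,2}  +wl: 0
  step 11. node 4  ⊔preds={0,1,2,3}  new={0,1,2,3}  stable
  step 12. node 3  ⊔preds={0,1,2,3}  new={2}  stable
  step 13. node 0  ⊔preds={1,2,3}  new={0,1,2,3}  stable

Least fixpoint reached:
  node 0: {0,1,2,3}
  node 1: {2,3}
  node 2: {1,2,3}
  node 3: {2}
  node 4: {0,1,2,3}
  node 5: {}
  node 6: {0,1,2,3}
  node 7: {0,1,2,3}

{1,2,3}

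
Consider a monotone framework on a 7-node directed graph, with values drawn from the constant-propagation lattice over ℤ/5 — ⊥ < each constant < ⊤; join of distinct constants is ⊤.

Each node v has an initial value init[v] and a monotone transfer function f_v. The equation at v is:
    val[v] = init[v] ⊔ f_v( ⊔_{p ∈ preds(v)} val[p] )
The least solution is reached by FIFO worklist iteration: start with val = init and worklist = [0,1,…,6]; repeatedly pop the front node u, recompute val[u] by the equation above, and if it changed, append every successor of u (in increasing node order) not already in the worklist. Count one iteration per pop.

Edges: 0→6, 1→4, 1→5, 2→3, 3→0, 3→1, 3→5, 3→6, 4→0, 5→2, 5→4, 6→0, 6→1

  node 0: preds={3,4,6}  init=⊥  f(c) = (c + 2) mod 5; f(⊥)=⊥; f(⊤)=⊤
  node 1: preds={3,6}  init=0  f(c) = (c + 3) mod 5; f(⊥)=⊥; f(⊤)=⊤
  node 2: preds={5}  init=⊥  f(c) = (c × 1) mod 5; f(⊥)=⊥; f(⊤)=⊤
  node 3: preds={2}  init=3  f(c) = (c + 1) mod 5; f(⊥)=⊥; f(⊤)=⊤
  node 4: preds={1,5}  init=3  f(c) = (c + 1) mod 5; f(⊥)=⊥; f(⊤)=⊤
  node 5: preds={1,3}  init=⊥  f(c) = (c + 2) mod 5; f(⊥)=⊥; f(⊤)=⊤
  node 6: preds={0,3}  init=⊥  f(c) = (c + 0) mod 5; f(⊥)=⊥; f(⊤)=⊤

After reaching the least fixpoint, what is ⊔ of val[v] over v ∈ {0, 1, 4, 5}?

Iteration log — 17 steps:
  step 1. node 0  ⊔preds=3  new=0  old=⊥  +wl: 
  step 2. node 1  ⊔preds=3  new=⊤  old=0  +wl: 
  step 3. node 2  ⊔preds=⊥  new=⊥  stable
  step 4. node 3  ⊔preds=⊥  new=3  stable
  step 5. node 4  ⊔preds=⊤  new=⊤  old=3  +wl: 0
  step 6. node 5  ⊔preds=⊤  new=⊤  old=⊥  +wl: 2,4
  step 7. node 6  ⊔preds=⊤  new=⊤  old=⊥  +wl: 1
  step 8. node 0  ⊔preds=⊤  new=⊤  old=0  +wl: 6
  step 9. node 2  ⊔preds=⊤  new=⊤  old=⊥  +wl: 3
  step 10. node 4  ⊔preds=⊤  new=⊤  stable
  step 11. node 1  ⊔preds=⊤  new=⊤  stable
  step 12. node 6  ⊔preds=⊤  new=⊤  stable
  step 13. node 3  ⊔preds=⊤  new=⊤  old=3  +wl: 0,1,5,6
  step 14. node 0  ⊔preds=⊤  new=⊤  stable
  step 15. node 1  ⊔preds=⊤  new=⊤  stable
  step 16. node 5  ⊔preds=⊤  new=⊤  stable
  step 17. node 6  ⊔preds=⊤  new=⊤  stable

Least fixpoint reached:
  node 0: ⊤
  node 1: ⊤
  node 2: ⊤
  node 3: ⊤
  node 4: ⊤
  node 5: ⊤
  node 6: ⊤

⊤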